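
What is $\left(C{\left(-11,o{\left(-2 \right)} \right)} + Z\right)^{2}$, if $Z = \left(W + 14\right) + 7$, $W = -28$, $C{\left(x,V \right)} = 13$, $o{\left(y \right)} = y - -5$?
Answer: $36$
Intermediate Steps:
$o{\left(y \right)} = 5 + y$ ($o{\left(y \right)} = y + 5 = 5 + y$)
$Z = -7$ ($Z = \left(-28 + 14\right) + 7 = -14 + 7 = -7$)
$\left(C{\left(-11,o{\left(-2 \right)} \right)} + Z\right)^{2} = \left(13 - 7\right)^{2} = 6^{2} = 36$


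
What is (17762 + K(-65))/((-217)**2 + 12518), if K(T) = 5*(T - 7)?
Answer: 17402/59607 ≈ 0.29195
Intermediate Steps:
K(T) = -35 + 5*T (K(T) = 5*(-7 + T) = -35 + 5*T)
(17762 + K(-65))/((-217)**2 + 12518) = (17762 + (-35 + 5*(-65)))/((-217)**2 + 12518) = (17762 + (-35 - 325))/(47089 + 12518) = (17762 - 360)/59607 = 17402*(1/59607) = 17402/59607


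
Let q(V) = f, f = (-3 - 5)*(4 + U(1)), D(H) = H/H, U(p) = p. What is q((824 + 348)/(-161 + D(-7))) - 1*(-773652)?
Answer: 773612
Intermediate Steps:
D(H) = 1
f = -40 (f = (-3 - 5)*(4 + 1) = -8*5 = -40)
q(V) = -40
q((824 + 348)/(-161 + D(-7))) - 1*(-773652) = -40 - 1*(-773652) = -40 + 773652 = 773612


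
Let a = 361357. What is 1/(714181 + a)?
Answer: 1/1075538 ≈ 9.2977e-7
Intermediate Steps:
1/(714181 + a) = 1/(714181 + 361357) = 1/1075538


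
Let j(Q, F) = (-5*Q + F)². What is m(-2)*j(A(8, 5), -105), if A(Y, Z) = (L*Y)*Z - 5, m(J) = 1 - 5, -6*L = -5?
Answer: -2190400/9 ≈ -2.4338e+5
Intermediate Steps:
L = ⅚ (L = -⅙*(-5) = ⅚ ≈ 0.83333)
m(J) = -4
A(Y, Z) = -5 + 5*Y*Z/6 (A(Y, Z) = (5*Y/6)*Z - 5 = 5*Y*Z/6 - 5 = -5 + 5*Y*Z/6)
j(Q, F) = (F - 5*Q)²
m(-2)*j(A(8, 5), -105) = -4*(-105 - 5*(-5 + (⅚)*8*5))² = -4*(-105 - 5*(-5 + 100/3))² = -4*(-105 - 5*85/3)² = -4*(-105 - 425/3)² = -4*(-740/3)² = -4*547600/9 = -2190400/9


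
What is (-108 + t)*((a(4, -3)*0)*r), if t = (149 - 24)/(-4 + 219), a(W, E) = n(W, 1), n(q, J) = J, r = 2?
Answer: 0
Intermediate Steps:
a(W, E) = 1
t = 25/43 (t = 125/215 = 125*(1/215) = 25/43 ≈ 0.58140)
(-108 + t)*((a(4, -3)*0)*r) = (-108 + 25/43)*((1*0)*2) = -0*2 = -4619/43*0 = 0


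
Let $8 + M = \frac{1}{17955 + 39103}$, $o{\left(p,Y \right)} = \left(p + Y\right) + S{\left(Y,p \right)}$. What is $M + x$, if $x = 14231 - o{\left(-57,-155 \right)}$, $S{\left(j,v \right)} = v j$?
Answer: $\frac{319524801}{57058} \approx 5600.0$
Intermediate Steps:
$S{\left(j,v \right)} = j v$
$o{\left(p,Y \right)} = Y + p + Y p$ ($o{\left(p,Y \right)} = \left(p + Y\right) + Y p = \left(Y + p\right) + Y p = Y + p + Y p$)
$M = - \frac{456463}{57058}$ ($M = -8 + \frac{1}{17955 + 39103} = -8 + \frac{1}{57058} = - \frac{456463}{57058} \approx -8.0$)
$x = 5608$ ($x = 14231 - \left(-155 - 57 - -8835\right) = 14231 - \left(-155 - 57 + 8835\right) = 14231 - 8623 = 5608$)
$M + x = - \frac{456463}{57058} + 5608 = \frac{319524801}{57058}$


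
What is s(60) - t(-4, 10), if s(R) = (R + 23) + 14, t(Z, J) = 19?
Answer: 78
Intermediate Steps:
s(R) = 37 + R (s(R) = (23 + R) + 14 = 37 + R)
s(60) - t(-4, 10) = (37 + 60) - 1*19 = 97 - 19 = 78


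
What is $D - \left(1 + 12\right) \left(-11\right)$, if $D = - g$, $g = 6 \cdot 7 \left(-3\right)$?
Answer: $269$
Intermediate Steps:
$g = -126$ ($g = 42 \left(-3\right) = -126$)
$D = 126$ ($D = \left(-1\right) \left(-126\right) = 126$)
$D - \left(1 + 12\right) \left(-11\right) = 126 - \left(1 + 12\right) \left(-11\right) = 126 - 13 \left(-11\right) = 126 - -143 = 126 + 143 = 269$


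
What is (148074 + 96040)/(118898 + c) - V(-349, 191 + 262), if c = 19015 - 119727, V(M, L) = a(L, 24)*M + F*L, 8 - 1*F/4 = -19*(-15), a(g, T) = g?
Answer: 6001693010/9093 ≈ 6.6003e+5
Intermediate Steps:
F = -1108 (F = 32 - (-76)*(-15) = 32 - 4*285 = 32 - 1140 = -1108)
V(M, L) = -1108*L + L*M (V(M, L) = L*M - 1108*L = -1108*L + L*M)
c = -100712
(148074 + 96040)/(118898 + c) - V(-349, 191 + 262) = (148074 + 96040)/(118898 - 100712) - (191 + 262)*(-1108 - 349) = 244114/18186 - 453*(-1457) = 244114*(1/18186) - 1*(-660021) = 122057/9093 + 660021 = 6001693010/9093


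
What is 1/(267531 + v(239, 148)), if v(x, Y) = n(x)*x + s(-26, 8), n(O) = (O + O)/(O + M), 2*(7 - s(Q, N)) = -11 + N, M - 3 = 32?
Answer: 274/73420065 ≈ 3.7319e-6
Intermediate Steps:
M = 35 (M = 3 + 32 = 35)
s(Q, N) = 25/2 - N/2 (s(Q, N) = 7 - (-11 + N)/2 = 7 + (11/2 - N/2) = 25/2 - N/2)
n(O) = 2*O/(35 + O) (n(O) = (O + O)/(O + 35) = (2*O)/(35 + O) = 2*O/(35 + O))
v(x, Y) = 17/2 + 2*x**2/(35 + x) (v(x, Y) = (2*x/(35 + x))*x + (25/2 - 1/2*8) = 2*x**2/(35 + x) + (25/2 - 4) = 2*x**2/(35 + x) + 17/2 = 17/2 + 2*x**2/(35 + x))
1/(267531 + v(239, 148)) = 1/(267531 + (595 + 4*239**2 + 17*239)/(2*(35 + 239))) = 1/(267531 + (1/2)*(595 + 4*57121 + 4063)/274) = 1/(267531 + (1/2)*(1/274)*(595 + 228484 + 4063)) = 1/(267531 + (1/2)*(1/274)*233142) = 1/(267531 + 116571/274) = 1/(73420065/274) = 274/73420065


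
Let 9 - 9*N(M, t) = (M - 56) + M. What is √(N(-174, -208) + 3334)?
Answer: √30419/3 ≈ 58.137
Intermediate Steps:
N(M, t) = 65/9 - 2*M/9 (N(M, t) = 1 - ((M - 56) + M)/9 = 1 - ((-56 + M) + M)/9 = 1 - (-56 + 2*M)/9 = 1 + (56/9 - 2*M/9) = 65/9 - 2*M/9)
√(N(-174, -208) + 3334) = √((65/9 - 2/9*(-174)) + 3334) = √((65/9 + 116/3) + 3334) = √(413/9 + 3334) = √(30419/9) = √30419/3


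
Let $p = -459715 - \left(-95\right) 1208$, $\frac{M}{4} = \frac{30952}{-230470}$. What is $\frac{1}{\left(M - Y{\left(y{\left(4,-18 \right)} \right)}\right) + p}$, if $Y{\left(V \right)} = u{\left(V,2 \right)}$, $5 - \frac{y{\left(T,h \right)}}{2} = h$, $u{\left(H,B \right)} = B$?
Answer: $- \frac{115235}{39751181799} \approx -2.8989 \cdot 10^{-6}$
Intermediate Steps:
$y{\left(T,h \right)} = 10 - 2 h$
$Y{\left(V \right)} = 2$
$M = - \frac{61904}{115235}$ ($M = 4 \frac{30952}{-230470} = 4 \cdot 30952 \left(- \frac{1}{230470}\right) = 4 \left(- \frac{15476}{115235}\right) = - \frac{61904}{115235} \approx -0.5372$)
$p = -344955$ ($p = -459715 - -114760 = -459715 + 114760 = -344955$)
$\frac{1}{\left(M - Y{\left(y{\left(4,-18 \right)} \right)}\right) + p} = \frac{1}{\left(- \frac{61904}{115235} - 2\right) - 344955} = \frac{1}{- \frac{292374}{115235} - 344955} = \frac{1}{- \frac{39751181799}{115235}} = - \frac{115235}{39751181799}$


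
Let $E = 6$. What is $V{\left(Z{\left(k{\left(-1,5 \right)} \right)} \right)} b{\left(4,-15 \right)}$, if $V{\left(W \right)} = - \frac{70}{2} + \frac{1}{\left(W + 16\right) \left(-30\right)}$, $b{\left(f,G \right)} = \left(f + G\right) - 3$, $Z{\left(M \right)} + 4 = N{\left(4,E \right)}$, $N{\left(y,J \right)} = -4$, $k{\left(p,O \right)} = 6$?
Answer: $\frac{58807}{120} \approx 490.06$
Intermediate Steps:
$Z{\left(M \right)} = -8$ ($Z{\left(M \right)} = -4 - 4 = -8$)
$b{\left(f,G \right)} = -3 + G + f$ ($b{\left(f,G \right)} = \left(G + f\right) - 3 = -3 + G + f$)
$V{\left(W \right)} = -35 - \frac{1}{30 \left(16 + W\right)}$ ($V{\left(W \right)} = \left(-70\right) \frac{1}{2} + \frac{1}{16 + W} \left(- \frac{1}{30}\right) = -35 - \frac{1}{30 \left(16 + W\right)}$)
$V{\left(Z{\left(k{\left(-1,5 \right)} \right)} \right)} b{\left(4,-15 \right)} = \frac{-16801 - -8400}{30 \left(16 - 8\right)} \left(-3 - 15 + 4\right) = \frac{-16801 + 8400}{30 \cdot 8} \left(-14\right) = \frac{1}{30} \cdot \frac{1}{8} \left(-8401\right) \left(-14\right) = \left(- \frac{8401}{240}\right) \left(-14\right) = \frac{58807}{120}$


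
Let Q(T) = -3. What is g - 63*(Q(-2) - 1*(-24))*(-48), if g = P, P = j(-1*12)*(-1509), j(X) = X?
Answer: 81612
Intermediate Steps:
P = 18108 (P = -1*12*(-1509) = -12*(-1509) = 18108)
g = 18108
g - 63*(Q(-2) - 1*(-24))*(-48) = 18108 - 63*(-3 - 1*(-24))*(-48) = 18108 - 63*(-3 + 24)*(-48) = 18108 - 63*21*(-48) = 18108 - 1323*(-48) = 18108 + 63504 = 81612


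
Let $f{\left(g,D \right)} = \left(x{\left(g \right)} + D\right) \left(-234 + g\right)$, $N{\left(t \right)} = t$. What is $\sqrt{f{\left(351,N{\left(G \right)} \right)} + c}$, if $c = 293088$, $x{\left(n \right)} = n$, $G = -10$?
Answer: $\sqrt{332985} \approx 577.05$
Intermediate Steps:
$f{\left(g,D \right)} = \left(-234 + g\right) \left(D + g\right)$ ($f{\left(g,D \right)} = \left(g + D\right) \left(-234 + g\right) = \left(D + g\right) \left(-234 + g\right) = \left(-234 + g\right) \left(D + g\right)$)
$\sqrt{f{\left(351,N{\left(G \right)} \right)} + c} = \sqrt{\left(351^{2} - -2340 - 82134 - 3510\right) + 293088} = \sqrt{\left(123201 + 2340 - 82134 - 3510\right) + 293088} = \sqrt{39897 + 293088} = \sqrt{332985}$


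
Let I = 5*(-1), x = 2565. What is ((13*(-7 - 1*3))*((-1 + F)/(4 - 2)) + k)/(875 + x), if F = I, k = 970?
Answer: 17/43 ≈ 0.39535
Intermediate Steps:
I = -5
F = -5
((13*(-7 - 1*3))*((-1 + F)/(4 - 2)) + k)/(875 + x) = ((13*(-7 - 1*3))*((-1 - 5)/(4 - 2)) + 970)/(875 + 2565) = ((13*(-7 - 3))*(-6/2) + 970)/3440 = ((13*(-10))*(-6*½) + 970)*(1/3440) = (-130*(-3) + 970)*(1/3440) = (390 + 970)*(1/3440) = 1360*(1/3440) = 17/43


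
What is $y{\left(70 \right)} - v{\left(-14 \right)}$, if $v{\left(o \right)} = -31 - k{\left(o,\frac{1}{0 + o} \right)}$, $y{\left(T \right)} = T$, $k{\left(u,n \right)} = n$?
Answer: $\frac{1413}{14} \approx 100.93$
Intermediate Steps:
$v{\left(o \right)} = -31 - \frac{1}{o}$ ($v{\left(o \right)} = -31 - \frac{1}{0 + o} = -31 - \frac{1}{o}$)
$y{\left(70 \right)} - v{\left(-14 \right)} = 70 - \left(-31 - \frac{1}{-14}\right) = 70 - \left(-31 - - \frac{1}{14}\right) = 70 - \left(-31 + \frac{1}{14}\right) = 70 - - \frac{433}{14} = 70 + \frac{433}{14} = \frac{1413}{14}$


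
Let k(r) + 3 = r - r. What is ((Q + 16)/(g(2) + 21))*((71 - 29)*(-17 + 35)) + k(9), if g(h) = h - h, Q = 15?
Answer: 1113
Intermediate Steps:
g(h) = 0
k(r) = -3 (k(r) = -3 + (r - r) = -3 + 0 = -3)
((Q + 16)/(g(2) + 21))*((71 - 29)*(-17 + 35)) + k(9) = ((15 + 16)/(0 + 21))*((71 - 29)*(-17 + 35)) - 3 = (31/21)*(42*18) - 3 = (31*(1/21))*756 - 3 = (31/21)*756 - 3 = 1116 - 3 = 1113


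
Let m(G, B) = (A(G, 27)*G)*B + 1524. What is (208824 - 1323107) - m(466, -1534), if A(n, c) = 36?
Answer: 24618577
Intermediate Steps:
m(G, B) = 1524 + 36*B*G (m(G, B) = (36*G)*B + 1524 = 36*B*G + 1524 = 1524 + 36*B*G)
(208824 - 1323107) - m(466, -1534) = (208824 - 1323107) - (1524 + 36*(-1534)*466) = -1114283 - (1524 - 25734384) = -1114283 - 1*(-25732860) = -1114283 + 25732860 = 24618577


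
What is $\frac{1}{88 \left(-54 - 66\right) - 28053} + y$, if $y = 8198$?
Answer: $\frac{316549373}{38613} \approx 8198.0$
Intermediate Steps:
$\frac{1}{88 \left(-54 - 66\right) - 28053} + y = \frac{1}{88 \left(-54 - 66\right) - 28053} + 8198 = \frac{1}{88 \left(-120\right) - 28053} + 8198 = \frac{1}{-10560 - 28053} + 8198 = \frac{1}{-38613} + 8198 = - \frac{1}{38613} + 8198 = \frac{316549373}{38613}$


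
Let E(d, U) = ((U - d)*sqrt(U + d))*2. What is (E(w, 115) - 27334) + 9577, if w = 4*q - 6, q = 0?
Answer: -17757 + 242*sqrt(109) ≈ -15230.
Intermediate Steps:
w = -6 (w = 4*0 - 6 = 0 - 6 = -6)
E(d, U) = 2*sqrt(U + d)*(U - d) (E(d, U) = (sqrt(U + d)*(U - d))*2 = 2*sqrt(U + d)*(U - d))
(E(w, 115) - 27334) + 9577 = (2*sqrt(115 - 6)*(115 - 1*(-6)) - 27334) + 9577 = (2*sqrt(109)*(115 + 6) - 27334) + 9577 = (2*sqrt(109)*121 - 27334) + 9577 = (242*sqrt(109) - 27334) + 9577 = (-27334 + 242*sqrt(109)) + 9577 = -17757 + 242*sqrt(109)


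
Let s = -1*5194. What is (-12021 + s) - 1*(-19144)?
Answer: 1929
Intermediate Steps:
s = -5194
(-12021 + s) - 1*(-19144) = (-12021 - 5194) - 1*(-19144) = -17215 + 19144 = 1929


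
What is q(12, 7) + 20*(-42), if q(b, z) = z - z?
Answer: -840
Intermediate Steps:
q(b, z) = 0
q(12, 7) + 20*(-42) = 0 + 20*(-42) = 0 - 840 = -840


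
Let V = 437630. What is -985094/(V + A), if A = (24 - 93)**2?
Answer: -985094/442391 ≈ -2.2267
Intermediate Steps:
A = 4761 (A = (-69)**2 = 4761)
-985094/(V + A) = -985094/(437630 + 4761) = -985094/442391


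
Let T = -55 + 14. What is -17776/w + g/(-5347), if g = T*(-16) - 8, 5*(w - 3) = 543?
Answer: -237801472/1491813 ≈ -159.40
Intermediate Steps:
w = 558/5 (w = 3 + (1/5)*543 = 3 + 543/5 = 558/5 ≈ 111.60)
T = -41
g = 648 (g = -41*(-16) - 8 = 656 - 8 = 648)
-17776/w + g/(-5347) = -17776/558/5 + 648/(-5347) = -17776*5/558 + 648*(-1/5347) = -44440/279 - 648/5347 = -237801472/1491813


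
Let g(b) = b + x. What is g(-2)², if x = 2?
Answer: 0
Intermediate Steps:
g(b) = 2 + b (g(b) = b + 2 = 2 + b)
g(-2)² = (2 - 2)² = 0² = 0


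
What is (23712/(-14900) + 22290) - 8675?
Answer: 50709947/3725 ≈ 13613.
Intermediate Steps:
(23712/(-14900) + 22290) - 8675 = (23712*(-1/14900) + 22290) - 8675 = (-5928/3725 + 22290) - 8675 = 83024322/3725 - 8675 = 50709947/3725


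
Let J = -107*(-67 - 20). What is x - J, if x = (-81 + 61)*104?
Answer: -11389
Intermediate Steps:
x = -2080 (x = -20*104 = -2080)
J = 9309 (J = -107*(-87) = 9309)
x - J = -2080 - 1*9309 = -2080 - 9309 = -11389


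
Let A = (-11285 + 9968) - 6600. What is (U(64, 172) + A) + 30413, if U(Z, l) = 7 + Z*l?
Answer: 33511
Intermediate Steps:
A = -7917 (A = -1317 - 6600 = -7917)
(U(64, 172) + A) + 30413 = ((7 + 64*172) - 7917) + 30413 = ((7 + 11008) - 7917) + 30413 = (11015 - 7917) + 30413 = 3098 + 30413 = 33511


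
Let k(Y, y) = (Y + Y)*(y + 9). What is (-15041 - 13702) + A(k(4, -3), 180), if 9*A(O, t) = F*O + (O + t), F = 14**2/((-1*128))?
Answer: -172355/6 ≈ -28726.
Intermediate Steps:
k(Y, y) = 2*Y*(9 + y) (k(Y, y) = (2*Y)*(9 + y) = 2*Y*(9 + y))
F = -49/32 (F = 196/(-128) = 196*(-1/128) = -49/32 ≈ -1.5313)
A(O, t) = -17*O/288 + t/9 (A(O, t) = (-49*O/32 + (O + t))/9 = (t - 17*O/32)/9 = -17*O/288 + t/9)
(-15041 - 13702) + A(k(4, -3), 180) = (-15041 - 13702) + (-17*4*(9 - 3)/144 + (1/9)*180) = -28743 + (-17*4*6/144 + 20) = -28743 + (-17/288*48 + 20) = -28743 + (-17/6 + 20) = -28743 + 103/6 = -172355/6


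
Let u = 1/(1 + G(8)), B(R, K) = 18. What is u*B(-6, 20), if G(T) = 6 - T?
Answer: -18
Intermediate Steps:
u = -1 (u = 1/(1 + (6 - 1*8)) = 1/(1 + (6 - 8)) = 1/(1 - 2) = 1/(-1) = -1)
u*B(-6, 20) = -1*18 = -18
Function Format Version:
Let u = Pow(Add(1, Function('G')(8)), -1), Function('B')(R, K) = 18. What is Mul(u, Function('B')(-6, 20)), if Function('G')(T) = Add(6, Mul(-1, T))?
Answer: -18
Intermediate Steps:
u = -1 (u = Pow(Add(1, Add(6, Mul(-1, 8))), -1) = Pow(Add(1, Add(6, -8)), -1) = Pow(Add(1, -2), -1) = Pow(-1, -1) = -1)
Mul(u, Function('B')(-6, 20)) = Mul(-1, 18) = -18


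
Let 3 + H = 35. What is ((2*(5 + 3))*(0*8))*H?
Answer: 0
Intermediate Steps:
H = 32 (H = -3 + 35 = 32)
((2*(5 + 3))*(0*8))*H = ((2*(5 + 3))*(0*8))*32 = ((2*8)*0)*32 = (16*0)*32 = 0*32 = 0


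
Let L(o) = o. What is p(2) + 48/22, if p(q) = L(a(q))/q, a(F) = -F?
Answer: 13/11 ≈ 1.1818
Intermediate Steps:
p(q) = -1 (p(q) = (-q)/q = -1)
p(2) + 48/22 = -1 + 48/22 = -1 + (1/22)*48 = -1 + 24/11 = 13/11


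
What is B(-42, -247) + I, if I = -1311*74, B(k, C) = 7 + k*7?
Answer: -97301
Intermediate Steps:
B(k, C) = 7 + 7*k
I = -97014
B(-42, -247) + I = (7 + 7*(-42)) - 97014 = (7 - 294) - 97014 = -287 - 97014 = -97301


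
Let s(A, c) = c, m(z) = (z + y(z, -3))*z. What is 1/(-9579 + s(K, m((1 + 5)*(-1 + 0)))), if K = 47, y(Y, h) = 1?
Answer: -1/9549 ≈ -0.00010472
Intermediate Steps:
m(z) = z*(1 + z) (m(z) = (z + 1)*z = (1 + z)*z = z*(1 + z))
1/(-9579 + s(K, m((1 + 5)*(-1 + 0)))) = 1/(-9579 + ((1 + 5)*(-1 + 0))*(1 + (1 + 5)*(-1 + 0))) = 1/(-9579 + (6*(-1))*(1 + 6*(-1))) = 1/(-9579 - 6*(1 - 6)) = 1/(-9579 - 6*(-5)) = 1/(-9579 + 30) = 1/(-9549) = -1/9549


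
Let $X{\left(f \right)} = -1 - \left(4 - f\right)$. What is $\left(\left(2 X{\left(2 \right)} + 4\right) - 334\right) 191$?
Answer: $-64176$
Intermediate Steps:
$X{\left(f \right)} = -5 + f$ ($X{\left(f \right)} = -1 + \left(-4 + f\right) = -5 + f$)
$\left(\left(2 X{\left(2 \right)} + 4\right) - 334\right) 191 = \left(\left(2 \left(-5 + 2\right) + 4\right) - 334\right) 191 = \left(\left(2 \left(-3\right) + 4\right) - 334\right) 191 = \left(\left(-6 + 4\right) - 334\right) 191 = \left(-2 - 334\right) 191 = \left(-336\right) 191 = -64176$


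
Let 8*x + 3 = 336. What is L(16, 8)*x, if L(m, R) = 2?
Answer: 333/4 ≈ 83.250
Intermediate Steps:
x = 333/8 (x = -3/8 + (⅛)*336 = -3/8 + 42 = 333/8 ≈ 41.625)
L(16, 8)*x = 2*(333/8) = 333/4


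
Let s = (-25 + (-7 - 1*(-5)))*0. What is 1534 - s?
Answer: 1534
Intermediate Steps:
s = 0 (s = (-25 + (-7 + 5))*0 = (-25 - 2)*0 = -27*0 = 0)
1534 - s = 1534 - 1*0 = 1534 + 0 = 1534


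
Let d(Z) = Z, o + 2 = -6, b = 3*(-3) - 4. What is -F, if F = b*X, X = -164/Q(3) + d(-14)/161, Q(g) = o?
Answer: 12207/46 ≈ 265.37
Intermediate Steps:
b = -13 (b = -9 - 4 = -13)
o = -8 (o = -2 - 6 = -8)
Q(g) = -8
X = 939/46 (X = -164/(-8) - 14/161 = -164*(-⅛) - 14*1/161 = 41/2 - 2/23 = 939/46 ≈ 20.413)
F = -12207/46 (F = -13*939/46 = -12207/46 ≈ -265.37)
-F = -1*(-12207/46) = 12207/46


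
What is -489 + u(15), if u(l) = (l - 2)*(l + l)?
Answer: -99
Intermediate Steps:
u(l) = 2*l*(-2 + l) (u(l) = (-2 + l)*(2*l) = 2*l*(-2 + l))
-489 + u(15) = -489 + 2*15*(-2 + 15) = -489 + 2*15*13 = -489 + 390 = -99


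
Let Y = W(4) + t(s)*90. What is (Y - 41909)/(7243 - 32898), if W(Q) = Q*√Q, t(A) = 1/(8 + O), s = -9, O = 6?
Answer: 293262/179585 ≈ 1.6330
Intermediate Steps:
t(A) = 1/14 (t(A) = 1/(8 + 6) = 1/14)
W(Q) = Q^(3/2)
Y = 101/7 (Y = 4^(3/2) + (1/14)*90 = 8 + 45/7 = 101/7 ≈ 14.429)
(Y - 41909)/(7243 - 32898) = (101/7 - 41909)/(7243 - 32898) = -293262/7/(-25655) = -293262/7*(-1/25655) = 293262/179585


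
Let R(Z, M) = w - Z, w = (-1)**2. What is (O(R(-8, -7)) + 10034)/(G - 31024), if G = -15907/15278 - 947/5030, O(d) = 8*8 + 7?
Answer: -194138118925/596059345159 ≈ -0.32570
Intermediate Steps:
w = 1
R(Z, M) = 1 - Z
O(d) = 71 (O(d) = 64 + 7 = 71)
G = -23620119/19212085 (G = -15907*1/15278 - 947*1/5030 = -15907/15278 - 947/5030 = -23620119/19212085 ≈ -1.2294)
(O(R(-8, -7)) + 10034)/(G - 31024) = (71 + 10034)/(-23620119/19212085 - 31024) = 10105/(-596059345159/19212085) = 10105*(-19212085/596059345159) = -194138118925/596059345159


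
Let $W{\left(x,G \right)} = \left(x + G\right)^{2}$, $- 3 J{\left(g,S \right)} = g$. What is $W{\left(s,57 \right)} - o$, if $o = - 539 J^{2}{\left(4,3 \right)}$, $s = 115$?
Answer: $\frac{274880}{9} \approx 30542.0$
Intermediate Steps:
$J{\left(g,S \right)} = - \frac{g}{3}$
$o = - \frac{8624}{9}$ ($o = - 539 \left(\left(- \frac{1}{3}\right) 4\right)^{2} = - 539 \left(- \frac{4}{3}\right)^{2} = \left(-539\right) \frac{16}{9} = - \frac{8624}{9} \approx -958.22$)
$W{\left(x,G \right)} = \left(G + x\right)^{2}$
$W{\left(s,57 \right)} - o = \left(57 + 115\right)^{2} - - \frac{8624}{9} = 172^{2} + \frac{8624}{9} = 29584 + \frac{8624}{9} = \frac{274880}{9}$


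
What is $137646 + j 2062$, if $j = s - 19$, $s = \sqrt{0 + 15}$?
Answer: $98468 + 2062 \sqrt{15} \approx 1.0645 \cdot 10^{5}$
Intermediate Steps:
$s = \sqrt{15} \approx 3.873$
$j = -19 + \sqrt{15}$ ($j = \sqrt{15} - 19 = -19 + \sqrt{15} \approx -15.127$)
$137646 + j 2062 = 137646 + \left(-19 + \sqrt{15}\right) 2062 = 137646 - \left(39178 - 2062 \sqrt{15}\right) = 98468 + 2062 \sqrt{15}$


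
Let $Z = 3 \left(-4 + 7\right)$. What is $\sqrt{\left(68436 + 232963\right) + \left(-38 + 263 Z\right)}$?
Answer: $4 \sqrt{18983} \approx 551.12$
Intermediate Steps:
$Z = 9$ ($Z = 3 \cdot 3 = 9$)
$\sqrt{\left(68436 + 232963\right) + \left(-38 + 263 Z\right)} = \sqrt{\left(68436 + 232963\right) + \left(-38 + 263 \cdot 9\right)} = \sqrt{301399 + \left(-38 + 2367\right)} = \sqrt{301399 + 2329} = \sqrt{303728} = 4 \sqrt{18983}$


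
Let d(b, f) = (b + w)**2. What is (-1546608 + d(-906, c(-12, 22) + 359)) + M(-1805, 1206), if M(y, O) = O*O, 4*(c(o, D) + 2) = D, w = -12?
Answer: 750552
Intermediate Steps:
c(o, D) = -2 + D/4
M(y, O) = O**2
d(b, f) = (-12 + b)**2 (d(b, f) = (b - 12)**2 = (-12 + b)**2)
(-1546608 + d(-906, c(-12, 22) + 359)) + M(-1805, 1206) = (-1546608 + (-12 - 906)**2) + 1206**2 = (-1546608 + (-918)**2) + 1454436 = (-1546608 + 842724) + 1454436 = -703884 + 1454436 = 750552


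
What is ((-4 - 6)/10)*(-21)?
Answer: 21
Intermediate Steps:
((-4 - 6)/10)*(-21) = -10*⅒*(-21) = -1*(-21) = 21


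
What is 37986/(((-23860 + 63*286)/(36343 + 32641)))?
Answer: -1310213112/2921 ≈ -4.4855e+5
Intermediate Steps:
37986/(((-23860 + 63*286)/(36343 + 32641))) = 37986/(((-23860 + 18018)/68984)) = 37986/((-5842*1/68984)) = 37986/(-2921/34492) = 37986*(-34492/2921) = -1310213112/2921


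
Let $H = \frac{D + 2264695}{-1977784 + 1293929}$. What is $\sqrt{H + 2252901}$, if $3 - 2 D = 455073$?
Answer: $\frac{\sqrt{42143400762353269}}{136771} \approx 1501.0$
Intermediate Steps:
$D = -227535$ ($D = \frac{3}{2} - \frac{455073}{2} = -227535$)
$H = - \frac{407432}{136771}$ ($H = \frac{-227535 + 2264695}{-1977784 + 1293929} = \frac{2037160}{-683855} = 2037160 \left(- \frac{1}{683855}\right) = - \frac{407432}{136771} \approx -2.9789$)
$\sqrt{H + 2252901} = \sqrt{- \frac{407432}{136771} + 2252901} = \sqrt{\frac{308131115239}{136771}} = \frac{\sqrt{42143400762353269}}{136771}$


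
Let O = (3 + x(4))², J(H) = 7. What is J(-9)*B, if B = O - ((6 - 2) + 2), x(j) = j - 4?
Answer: 21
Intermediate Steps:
x(j) = -4 + j
O = 9 (O = (3 + (-4 + 4))² = (3 + 0)² = 3² = 9)
B = 3 (B = 9 - ((6 - 2) + 2) = 9 - (4 + 2) = 9 - 1*6 = 9 - 6 = 3)
J(-9)*B = 7*3 = 21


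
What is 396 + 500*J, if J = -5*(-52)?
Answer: 130396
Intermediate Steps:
J = 260
396 + 500*J = 396 + 500*260 = 396 + 130000 = 130396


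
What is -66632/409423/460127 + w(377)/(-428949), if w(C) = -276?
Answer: 17322037815076/26936077899298743 ≈ 0.00064308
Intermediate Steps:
-66632/409423/460127 + w(377)/(-428949) = -66632/409423/460127 - 276/(-428949) = -66632*1/409423*(1/460127) - 276*(-1/428949) = -66632/409423*1/460127 + 92/142983 = -66632/188386576721 + 92/142983 = 17322037815076/26936077899298743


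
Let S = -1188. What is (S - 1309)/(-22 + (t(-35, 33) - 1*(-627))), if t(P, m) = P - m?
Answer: -2497/537 ≈ -4.6499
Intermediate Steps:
(S - 1309)/(-22 + (t(-35, 33) - 1*(-627))) = (-1188 - 1309)/(-22 + ((-35 - 1*33) - 1*(-627))) = -2497/(-22 + ((-35 - 33) + 627)) = -2497/(-22 + (-68 + 627)) = -2497/(-22 + 559) = -2497/537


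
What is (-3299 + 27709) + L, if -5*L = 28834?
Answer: 93216/5 ≈ 18643.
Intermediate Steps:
L = -28834/5 (L = -⅕*28834 = -28834/5 ≈ -5766.8)
(-3299 + 27709) + L = (-3299 + 27709) - 28834/5 = 24410 - 28834/5 = 93216/5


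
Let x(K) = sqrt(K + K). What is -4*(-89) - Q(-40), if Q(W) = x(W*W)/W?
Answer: 356 + sqrt(2) ≈ 357.41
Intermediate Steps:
x(K) = sqrt(2)*sqrt(K) (x(K) = sqrt(2*K) = sqrt(2)*sqrt(K))
Q(W) = sqrt(2)*sqrt(W**2)/W (Q(W) = (sqrt(2)*sqrt(W*W))/W = (sqrt(2)*sqrt(W**2))/W = sqrt(2)*sqrt(W**2)/W)
-4*(-89) - Q(-40) = -4*(-89) - sqrt(2)*sqrt((-40)**2)/(-40) = 356 - sqrt(2)*(-1)*sqrt(1600)/40 = 356 - sqrt(2)*(-1)*40/40 = 356 - (-1)*sqrt(2) = 356 + sqrt(2)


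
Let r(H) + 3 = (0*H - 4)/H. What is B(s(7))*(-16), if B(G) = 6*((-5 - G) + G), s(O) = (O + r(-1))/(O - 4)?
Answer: 480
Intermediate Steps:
r(H) = -3 - 4/H (r(H) = -3 + (0*H - 4)/H = -3 + (0 - 4)/H = -3 - 4/H)
s(O) = (1 + O)/(-4 + O) (s(O) = (O + (-3 - 4/(-1)))/(O - 4) = (O + (-3 - 4*(-1)))/(-4 + O) = (O + (-3 + 4))/(-4 + O) = (O + 1)/(-4 + O) = (1 + O)/(-4 + O))
B(G) = -30 (B(G) = 6*(-5) = -30)
B(s(7))*(-16) = -30*(-16) = 480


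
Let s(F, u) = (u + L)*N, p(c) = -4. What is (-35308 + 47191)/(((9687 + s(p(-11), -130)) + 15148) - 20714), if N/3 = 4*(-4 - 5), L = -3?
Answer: 11883/18485 ≈ 0.64285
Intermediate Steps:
N = -108 (N = 3*(4*(-4 - 5)) = 3*(4*(-9)) = 3*(-36) = -108)
s(F, u) = 324 - 108*u (s(F, u) = (u - 3)*(-108) = (-3 + u)*(-108) = 324 - 108*u)
(-35308 + 47191)/(((9687 + s(p(-11), -130)) + 15148) - 20714) = (-35308 + 47191)/(((9687 + (324 - 108*(-130))) + 15148) - 20714) = 11883/(((9687 + (324 + 14040)) + 15148) - 20714) = 11883/(((9687 + 14364) + 15148) - 20714) = 11883/((24051 + 15148) - 20714) = 11883/(39199 - 20714) = 11883/18485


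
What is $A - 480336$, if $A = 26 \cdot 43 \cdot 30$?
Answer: $-446796$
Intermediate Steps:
$A = 33540$ ($A = 1118 \cdot 30 = 33540$)
$A - 480336 = 33540 - 480336 = -446796$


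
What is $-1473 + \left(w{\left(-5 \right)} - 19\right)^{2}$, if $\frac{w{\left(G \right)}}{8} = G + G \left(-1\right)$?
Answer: $-1112$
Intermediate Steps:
$w{\left(G \right)} = 0$ ($w{\left(G \right)} = 8 \left(G + G \left(-1\right)\right) = 8 \left(G - G\right) = 8 \cdot 0 = 0$)
$-1473 + \left(w{\left(-5 \right)} - 19\right)^{2} = -1473 + \left(0 - 19\right)^{2} = -1473 + \left(-19\right)^{2} = -1473 + 361 = -1112$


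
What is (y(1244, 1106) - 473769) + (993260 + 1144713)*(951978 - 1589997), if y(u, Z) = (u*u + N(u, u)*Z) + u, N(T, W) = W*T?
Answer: -1362354745660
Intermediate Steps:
N(T, W) = T*W
y(u, Z) = u + u**2 + Z*u**2 (y(u, Z) = (u*u + (u*u)*Z) + u = (u**2 + u**2*Z) + u = (u**2 + Z*u**2) + u = u + u**2 + Z*u**2)
(y(1244, 1106) - 473769) + (993260 + 1144713)*(951978 - 1589997) = (1244*(1 + 1244 + 1106*1244) - 473769) + (993260 + 1144713)*(951978 - 1589997) = (1244*(1 + 1244 + 1375864) - 473769) + 2137973*(-638019) = (1244*1377109 - 473769) - 1364067395487 = (1713123596 - 473769) - 1364067395487 = 1712649827 - 1364067395487 = -1362354745660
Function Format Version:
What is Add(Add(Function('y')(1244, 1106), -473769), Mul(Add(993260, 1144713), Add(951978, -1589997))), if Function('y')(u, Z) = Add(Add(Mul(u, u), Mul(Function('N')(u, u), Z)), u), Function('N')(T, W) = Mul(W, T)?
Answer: -1362354745660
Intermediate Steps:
Function('N')(T, W) = Mul(T, W)
Function('y')(u, Z) = Add(u, Pow(u, 2), Mul(Z, Pow(u, 2))) (Function('y')(u, Z) = Add(Add(Mul(u, u), Mul(Mul(u, u), Z)), u) = Add(Add(Pow(u, 2), Mul(Pow(u, 2), Z)), u) = Add(Add(Pow(u, 2), Mul(Z, Pow(u, 2))), u) = Add(u, Pow(u, 2), Mul(Z, Pow(u, 2))))
Add(Add(Function('y')(1244, 1106), -473769), Mul(Add(993260, 1144713), Add(951978, -1589997))) = Add(Add(Mul(1244, Add(1, 1244, Mul(1106, 1244))), -473769), Mul(Add(993260, 1144713), Add(951978, -1589997))) = Add(Add(Mul(1244, Add(1, 1244, 1375864)), -473769), Mul(2137973, -638019)) = Add(Add(Mul(1244, 1377109), -473769), -1364067395487) = Add(Add(1713123596, -473769), -1364067395487) = Add(1712649827, -1364067395487) = -1362354745660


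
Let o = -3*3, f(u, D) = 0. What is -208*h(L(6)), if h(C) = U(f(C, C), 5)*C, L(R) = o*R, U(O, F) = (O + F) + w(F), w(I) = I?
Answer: 112320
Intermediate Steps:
o = -9
U(O, F) = O + 2*F (U(O, F) = (O + F) + F = (F + O) + F = O + 2*F)
L(R) = -9*R
h(C) = 10*C (h(C) = (0 + 2*5)*C = (0 + 10)*C = 10*C)
-208*h(L(6)) = -2080*(-9*6) = -2080*(-54) = -208*(-540) = 112320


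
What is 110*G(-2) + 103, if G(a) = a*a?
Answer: 543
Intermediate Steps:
G(a) = a**2
110*G(-2) + 103 = 110*(-2)**2 + 103 = 110*4 + 103 = 440 + 103 = 543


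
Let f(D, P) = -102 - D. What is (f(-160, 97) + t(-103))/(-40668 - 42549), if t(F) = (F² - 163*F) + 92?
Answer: -27548/83217 ≈ -0.33104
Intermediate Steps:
t(F) = 92 + F² - 163*F
(f(-160, 97) + t(-103))/(-40668 - 42549) = ((-102 - 1*(-160)) + (92 + (-103)² - 163*(-103)))/(-40668 - 42549) = ((-102 + 160) + (92 + 10609 + 16789))/(-83217) = (58 + 27490)*(-1/83217) = 27548*(-1/83217) = -27548/83217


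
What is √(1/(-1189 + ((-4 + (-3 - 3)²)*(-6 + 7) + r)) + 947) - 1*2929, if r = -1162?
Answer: -2929 + 2*√1273184337/2319 ≈ -2898.2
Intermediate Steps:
√(1/(-1189 + ((-4 + (-3 - 3)²)*(-6 + 7) + r)) + 947) - 1*2929 = √(1/(-1189 + ((-4 + (-3 - 3)²)*(-6 + 7) - 1162)) + 947) - 1*2929 = √(1/(-1189 + ((-4 + (-6)²)*1 - 1162)) + 947) - 2929 = √(1/(-1189 + ((-4 + 36)*1 - 1162)) + 947) - 2929 = √(1/(-1189 + (32*1 - 1162)) + 947) - 2929 = √(1/(-1189 + (32 - 1162)) + 947) - 2929 = √(1/(-1189 - 1130) + 947) - 2929 = √(1/(-2319) + 947) - 2929 = √(-1/2319 + 947) - 2929 = √(2196092/2319) - 2929 = 2*√1273184337/2319 - 2929 = -2929 + 2*√1273184337/2319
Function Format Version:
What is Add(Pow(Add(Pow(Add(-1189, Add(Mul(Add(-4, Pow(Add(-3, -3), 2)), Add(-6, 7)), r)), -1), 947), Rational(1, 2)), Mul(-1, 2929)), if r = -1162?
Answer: Add(-2929, Mul(Rational(2, 2319), Pow(1273184337, Rational(1, 2)))) ≈ -2898.2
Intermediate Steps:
Add(Pow(Add(Pow(Add(-1189, Add(Mul(Add(-4, Pow(Add(-3, -3), 2)), Add(-6, 7)), r)), -1), 947), Rational(1, 2)), Mul(-1, 2929)) = Add(Pow(Add(Pow(Add(-1189, Add(Mul(Add(-4, Pow(Add(-3, -3), 2)), Add(-6, 7)), -1162)), -1), 947), Rational(1, 2)), Mul(-1, 2929)) = Add(Pow(Add(Pow(Add(-1189, Add(Mul(Add(-4, Pow(-6, 2)), 1), -1162)), -1), 947), Rational(1, 2)), -2929) = Add(Pow(Add(Pow(Add(-1189, Add(Mul(Add(-4, 36), 1), -1162)), -1), 947), Rational(1, 2)), -2929) = Add(Pow(Add(Pow(Add(-1189, Add(Mul(32, 1), -1162)), -1), 947), Rational(1, 2)), -2929) = Add(Pow(Add(Pow(Add(-1189, Add(32, -1162)), -1), 947), Rational(1, 2)), -2929) = Add(Pow(Add(Pow(Add(-1189, -1130), -1), 947), Rational(1, 2)), -2929) = Add(Pow(Add(Pow(-2319, -1), 947), Rational(1, 2)), -2929) = Add(Pow(Add(Rational(-1, 2319), 947), Rational(1, 2)), -2929) = Add(Pow(Rational(2196092, 2319), Rational(1, 2)), -2929) = Add(Mul(Rational(2, 2319), Pow(1273184337, Rational(1, 2))), -2929) = Add(-2929, Mul(Rational(2, 2319), Pow(1273184337, Rational(1, 2))))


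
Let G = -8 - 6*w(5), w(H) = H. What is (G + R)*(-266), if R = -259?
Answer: 79002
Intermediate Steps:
G = -38 (G = -8 - 6*5 = -8 - 30 = -38)
(G + R)*(-266) = (-38 - 259)*(-266) = -297*(-266) = 79002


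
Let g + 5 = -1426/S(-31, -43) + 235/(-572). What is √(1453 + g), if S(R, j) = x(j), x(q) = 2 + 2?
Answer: √89246729/286 ≈ 33.032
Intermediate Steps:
x(q) = 4
S(R, j) = 4
g = -207013/572 (g = -5 + (-1426/4 + 235/(-572)) = -5 + (-1426*¼ + 235*(-1/572)) = -5 + (-713/2 - 235/572) = -5 - 204153/572 = -207013/572 ≈ -361.91)
√(1453 + g) = √(1453 - 207013/572) = √(624103/572) = √89246729/286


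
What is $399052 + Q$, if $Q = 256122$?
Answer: $655174$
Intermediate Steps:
$399052 + Q = 399052 + 256122 = 655174$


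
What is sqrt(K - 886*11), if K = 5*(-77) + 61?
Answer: I*sqrt(10070) ≈ 100.35*I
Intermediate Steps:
K = -324 (K = -385 + 61 = -324)
sqrt(K - 886*11) = sqrt(-324 - 886*11) = sqrt(-324 - 9746) = sqrt(-10070) = I*sqrt(10070)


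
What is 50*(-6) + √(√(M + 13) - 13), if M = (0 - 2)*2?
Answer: -300 + I*√10 ≈ -300.0 + 3.1623*I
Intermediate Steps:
M = -4 (M = -2*2 = -4)
50*(-6) + √(√(M + 13) - 13) = 50*(-6) + √(√(-4 + 13) - 13) = -300 + √(√9 - 13) = -300 + √(3 - 13) = -300 + √(-10) = -300 + I*√10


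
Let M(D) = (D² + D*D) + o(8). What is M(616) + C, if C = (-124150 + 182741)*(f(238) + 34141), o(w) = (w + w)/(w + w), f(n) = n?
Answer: 2015058902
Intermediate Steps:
o(w) = 1 (o(w) = (2*w)/((2*w)) = (2*w)*(1/(2*w)) = 1)
M(D) = 1 + 2*D² (M(D) = (D² + D*D) + 1 = (D² + D²) + 1 = 2*D² + 1 = 1 + 2*D²)
C = 2014299989 (C = (-124150 + 182741)*(238 + 34141) = 58591*34379 = 2014299989)
M(616) + C = (1 + 2*616²) + 2014299989 = (1 + 2*379456) + 2014299989 = (1 + 758912) + 2014299989 = 758913 + 2014299989 = 2015058902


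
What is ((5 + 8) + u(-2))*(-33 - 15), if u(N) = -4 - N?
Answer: -528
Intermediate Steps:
((5 + 8) + u(-2))*(-33 - 15) = ((5 + 8) + (-4 - 1*(-2)))*(-33 - 15) = (13 + (-4 + 2))*(-48) = (13 - 2)*(-48) = 11*(-48) = -528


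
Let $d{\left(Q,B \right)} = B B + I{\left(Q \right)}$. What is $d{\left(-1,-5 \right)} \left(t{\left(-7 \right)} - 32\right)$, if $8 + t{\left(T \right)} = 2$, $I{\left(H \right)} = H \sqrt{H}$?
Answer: $-950 + 38 i \approx -950.0 + 38.0 i$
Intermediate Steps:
$I{\left(H \right)} = H^{\frac{3}{2}}$
$d{\left(Q,B \right)} = B^{2} + Q^{\frac{3}{2}}$ ($d{\left(Q,B \right)} = B B + Q^{\frac{3}{2}} = B^{2} + Q^{\frac{3}{2}}$)
$t{\left(T \right)} = -6$ ($t{\left(T \right)} = -8 + 2 = -6$)
$d{\left(-1,-5 \right)} \left(t{\left(-7 \right)} - 32\right) = \left(\left(-5\right)^{2} + \left(-1\right)^{\frac{3}{2}}\right) \left(-6 - 32\right) = \left(25 - i\right) \left(-38\right) = -950 + 38 i$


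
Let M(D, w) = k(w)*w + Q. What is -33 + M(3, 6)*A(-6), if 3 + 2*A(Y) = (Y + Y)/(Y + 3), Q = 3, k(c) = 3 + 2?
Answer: -33/2 ≈ -16.500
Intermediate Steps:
k(c) = 5
M(D, w) = 3 + 5*w (M(D, w) = 5*w + 3 = 3 + 5*w)
A(Y) = -3/2 + Y/(3 + Y) (A(Y) = -3/2 + ((Y + Y)/(Y + 3))/2 = -3/2 + ((2*Y)/(3 + Y))/2 = -3/2 + (2*Y/(3 + Y))/2 = -3/2 + Y/(3 + Y))
-33 + M(3, 6)*A(-6) = -33 + (3 + 5*6)*((-9 - 1*(-6))/(2*(3 - 6))) = -33 + (3 + 30)*((½)*(-9 + 6)/(-3)) = -33 + 33*((½)*(-⅓)*(-3)) = -33 + 33*(½) = -33 + 33/2 = -33/2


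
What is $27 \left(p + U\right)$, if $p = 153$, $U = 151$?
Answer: $8208$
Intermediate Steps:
$27 \left(p + U\right) = 27 \left(153 + 151\right) = 27 \cdot 304 = 8208$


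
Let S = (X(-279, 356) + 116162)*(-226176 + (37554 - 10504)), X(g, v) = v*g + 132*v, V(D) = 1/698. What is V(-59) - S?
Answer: 8871728380841/698 ≈ 1.2710e+10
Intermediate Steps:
V(D) = 1/698
X(g, v) = 132*v + g*v (X(g, v) = g*v + 132*v = 132*v + g*v)
S = -12710212580 (S = (356*(132 - 279) + 116162)*(-226176 + (37554 - 10504)) = (356*(-147) + 116162)*(-226176 + 27050) = (-52332 + 116162)*(-199126) = 63830*(-199126) = -12710212580)
V(-59) - S = 1/698 - 1*(-12710212580) = 1/698 + 12710212580 = 8871728380841/698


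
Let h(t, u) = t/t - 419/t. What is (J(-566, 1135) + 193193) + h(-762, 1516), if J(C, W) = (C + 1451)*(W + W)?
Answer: 1678034147/762 ≈ 2.2021e+6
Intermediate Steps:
h(t, u) = 1 - 419/t
J(C, W) = 2*W*(1451 + C) (J(C, W) = (1451 + C)*(2*W) = 2*W*(1451 + C))
(J(-566, 1135) + 193193) + h(-762, 1516) = (2*1135*(1451 - 566) + 193193) + (-419 - 762)/(-762) = (2*1135*885 + 193193) - 1/762*(-1181) = (2008950 + 193193) + 1181/762 = 2202143 + 1181/762 = 1678034147/762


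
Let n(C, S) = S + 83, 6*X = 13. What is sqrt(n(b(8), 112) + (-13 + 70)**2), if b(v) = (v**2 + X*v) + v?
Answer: 2*sqrt(861) ≈ 58.686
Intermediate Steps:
X = 13/6 (X = (1/6)*13 = 13/6 ≈ 2.1667)
b(v) = v**2 + 19*v/6 (b(v) = (v**2 + 13*v/6) + v = v**2 + 19*v/6)
n(C, S) = 83 + S
sqrt(n(b(8), 112) + (-13 + 70)**2) = sqrt((83 + 112) + (-13 + 70)**2) = sqrt(195 + 57**2) = sqrt(195 + 3249) = sqrt(3444) = 2*sqrt(861)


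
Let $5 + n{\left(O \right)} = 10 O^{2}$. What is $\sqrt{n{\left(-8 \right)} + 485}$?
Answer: $4 \sqrt{70} \approx 33.466$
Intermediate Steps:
$n{\left(O \right)} = -5 + 10 O^{2}$
$\sqrt{n{\left(-8 \right)} + 485} = \sqrt{\left(-5 + 10 \left(-8\right)^{2}\right) + 485} = \sqrt{\left(-5 + 10 \cdot 64\right) + 485} = \sqrt{\left(-5 + 640\right) + 485} = \sqrt{635 + 485} = \sqrt{1120} = 4 \sqrt{70}$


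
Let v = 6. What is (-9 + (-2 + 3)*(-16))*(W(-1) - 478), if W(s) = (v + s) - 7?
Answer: 12000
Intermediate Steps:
W(s) = -1 + s (W(s) = (6 + s) - 7 = -1 + s)
(-9 + (-2 + 3)*(-16))*(W(-1) - 478) = (-9 + (-2 + 3)*(-16))*((-1 - 1) - 478) = (-9 + 1*(-16))*(-2 - 478) = (-9 - 16)*(-480) = -25*(-480) = 12000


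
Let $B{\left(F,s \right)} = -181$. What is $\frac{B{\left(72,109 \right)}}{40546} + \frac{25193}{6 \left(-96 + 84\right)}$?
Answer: $- \frac{510744205}{1459656} \approx -349.91$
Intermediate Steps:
$\frac{B{\left(72,109 \right)}}{40546} + \frac{25193}{6 \left(-96 + 84\right)} = - \frac{181}{40546} + \frac{25193}{6 \left(-96 + 84\right)} = \left(-181\right) \frac{1}{40546} + \frac{25193}{6 \left(-12\right)} = - \frac{181}{40546} + \frac{25193}{-72} = - \frac{181}{40546} + 25193 \left(- \frac{1}{72}\right) = - \frac{181}{40546} - \frac{25193}{72} = - \frac{510744205}{1459656}$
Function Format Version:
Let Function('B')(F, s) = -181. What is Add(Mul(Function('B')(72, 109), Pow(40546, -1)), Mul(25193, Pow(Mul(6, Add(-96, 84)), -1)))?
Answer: Rational(-510744205, 1459656) ≈ -349.91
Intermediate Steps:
Add(Mul(Function('B')(72, 109), Pow(40546, -1)), Mul(25193, Pow(Mul(6, Add(-96, 84)), -1))) = Add(Mul(-181, Pow(40546, -1)), Mul(25193, Pow(Mul(6, Add(-96, 84)), -1))) = Add(Mul(-181, Rational(1, 40546)), Mul(25193, Pow(Mul(6, -12), -1))) = Add(Rational(-181, 40546), Mul(25193, Pow(-72, -1))) = Add(Rational(-181, 40546), Mul(25193, Rational(-1, 72))) = Add(Rational(-181, 40546), Rational(-25193, 72)) = Rational(-510744205, 1459656)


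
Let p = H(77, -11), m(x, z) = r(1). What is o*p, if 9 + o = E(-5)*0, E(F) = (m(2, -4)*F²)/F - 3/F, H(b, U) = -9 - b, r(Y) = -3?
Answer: 774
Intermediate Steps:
m(x, z) = -3
E(F) = -3*F - 3/F (E(F) = (-3*F²)/F - 3/F = -3*F - 3/F)
p = -86 (p = -9 - 1*77 = -9 - 77 = -86)
o = -9 (o = -9 + (-3*(-5) - 3/(-5))*0 = -9 + (15 - 3*(-⅕))*0 = -9 + (15 + ⅗)*0 = -9 + (78/5)*0 = -9 + 0 = -9)
o*p = -9*(-86) = 774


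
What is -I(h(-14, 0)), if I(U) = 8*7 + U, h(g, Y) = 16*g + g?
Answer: 182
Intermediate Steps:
h(g, Y) = 17*g
I(U) = 56 + U
-I(h(-14, 0)) = -(56 + 17*(-14)) = -(56 - 238) = -1*(-182) = 182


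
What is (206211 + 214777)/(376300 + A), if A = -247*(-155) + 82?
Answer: 420988/414667 ≈ 1.0152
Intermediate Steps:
A = 38367 (A = 38285 + 82 = 38367)
(206211 + 214777)/(376300 + A) = (206211 + 214777)/(376300 + 38367) = 420988/414667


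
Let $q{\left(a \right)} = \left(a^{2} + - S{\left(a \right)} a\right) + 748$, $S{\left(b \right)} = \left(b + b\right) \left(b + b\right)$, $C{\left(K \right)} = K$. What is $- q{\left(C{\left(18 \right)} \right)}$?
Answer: $22256$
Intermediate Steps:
$S{\left(b \right)} = 4 b^{2}$ ($S{\left(b \right)} = 2 b 2 b = 4 b^{2}$)
$q{\left(a \right)} = 748 + a^{2} - 4 a^{3}$ ($q{\left(a \right)} = \left(a^{2} + - 4 a^{2} a\right) + 748 = \left(a^{2} - 4 a^{3}\right) + 748 = 748 + a^{2} - 4 a^{3}$)
$- q{\left(C{\left(18 \right)} \right)} = - (748 + 18^{2} - 4 \cdot 18^{3}) = - (748 + 324 - 23328) = \left(-1\right) \left(-22256\right) = 22256$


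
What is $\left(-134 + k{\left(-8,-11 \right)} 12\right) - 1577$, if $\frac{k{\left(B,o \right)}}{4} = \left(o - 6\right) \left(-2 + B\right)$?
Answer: $6449$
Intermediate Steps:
$k{\left(B,o \right)} = 4 \left(-6 + o\right) \left(-2 + B\right)$ ($k{\left(B,o \right)} = 4 \left(o - 6\right) \left(-2 + B\right) = 4 \left(-6 + o\right) \left(-2 + B\right)$)
$\left(-134 + k{\left(-8,-11 \right)} 12\right) - 1577 = \left(-134 + \left(48 - -192 - -88 + 4 \left(-8\right) \left(-11\right)\right) 12\right) - 1577 = \left(-134 + \left(48 + 192 + 88 + 352\right) 12\right) - 1577 = \left(-134 + 680 \cdot 12\right) - 1577 = \left(-134 + 8160\right) - 1577 = 8026 - 1577 = 6449$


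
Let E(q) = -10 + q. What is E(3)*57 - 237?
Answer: -636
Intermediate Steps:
E(3)*57 - 237 = (-10 + 3)*57 - 237 = -7*57 - 237 = -399 - 237 = -636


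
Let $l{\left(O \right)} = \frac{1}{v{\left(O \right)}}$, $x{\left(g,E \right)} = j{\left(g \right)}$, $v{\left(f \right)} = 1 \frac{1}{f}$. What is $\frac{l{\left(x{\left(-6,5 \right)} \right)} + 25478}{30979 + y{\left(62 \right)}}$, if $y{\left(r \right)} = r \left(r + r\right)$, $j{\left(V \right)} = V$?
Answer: $\frac{25472}{38667} \approx 0.65875$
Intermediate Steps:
$v{\left(f \right)} = \frac{1}{f}$
$x{\left(g,E \right)} = g$
$l{\left(O \right)} = O$ ($l{\left(O \right)} = \frac{1}{\frac{1}{O}} = O$)
$y{\left(r \right)} = 2 r^{2}$ ($y{\left(r \right)} = r 2 r = 2 r^{2}$)
$\frac{l{\left(x{\left(-6,5 \right)} \right)} + 25478}{30979 + y{\left(62 \right)}} = \frac{-6 + 25478}{30979 + 2 \cdot 62^{2}} = \frac{25472}{30979 + 2 \cdot 3844} = \frac{25472}{30979 + 7688} = \frac{25472}{38667}$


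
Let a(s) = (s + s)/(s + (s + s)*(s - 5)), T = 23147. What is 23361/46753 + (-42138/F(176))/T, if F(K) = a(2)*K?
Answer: 100094918577/190465737616 ≈ 0.52553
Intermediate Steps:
a(s) = 2*s/(s + 2*s*(-5 + s)) (a(s) = (2*s)/(s + (2*s)*(-5 + s)) = (2*s)/(s + 2*s*(-5 + s)) = 2*s/(s + 2*s*(-5 + s)))
F(K) = -2*K/5 (F(K) = (2/(-9 + 2*2))*K = (2/(-9 + 4))*K = (2/(-5))*K = (2*(-⅕))*K = -2*K/5)
23361/46753 + (-42138/F(176))/T = 23361/46753 - 42138/((-⅖*176))/23147 = 23361*(1/46753) - 42138/(-352/5)*(1/23147) = 23361/46753 - 42138*(-5/352)*(1/23147) = 23361/46753 + (105345/176)*(1/23147) = 23361/46753 + 105345/4073872 = 100094918577/190465737616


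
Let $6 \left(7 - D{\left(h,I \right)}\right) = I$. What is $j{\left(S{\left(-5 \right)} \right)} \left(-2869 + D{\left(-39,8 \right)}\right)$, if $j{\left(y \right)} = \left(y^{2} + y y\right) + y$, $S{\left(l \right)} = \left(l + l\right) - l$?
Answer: $-128850$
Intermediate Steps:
$S{\left(l \right)} = l$ ($S{\left(l \right)} = 2 l - l = l$)
$D{\left(h,I \right)} = 7 - \frac{I}{6}$
$j{\left(y \right)} = y + 2 y^{2}$ ($j{\left(y \right)} = \left(y^{2} + y^{2}\right) + y = 2 y^{2} + y = y + 2 y^{2}$)
$j{\left(S{\left(-5 \right)} \right)} \left(-2869 + D{\left(-39,8 \right)}\right) = - 5 \left(1 + 2 \left(-5\right)\right) \left(-2869 + \left(7 - \frac{4}{3}\right)\right) = - 5 \left(1 - 10\right) \left(-2869 + \left(7 - \frac{4}{3}\right)\right) = \left(-5\right) \left(-9\right) \left(-2869 + \frac{17}{3}\right) = 45 \left(- \frac{8590}{3}\right) = -128850$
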